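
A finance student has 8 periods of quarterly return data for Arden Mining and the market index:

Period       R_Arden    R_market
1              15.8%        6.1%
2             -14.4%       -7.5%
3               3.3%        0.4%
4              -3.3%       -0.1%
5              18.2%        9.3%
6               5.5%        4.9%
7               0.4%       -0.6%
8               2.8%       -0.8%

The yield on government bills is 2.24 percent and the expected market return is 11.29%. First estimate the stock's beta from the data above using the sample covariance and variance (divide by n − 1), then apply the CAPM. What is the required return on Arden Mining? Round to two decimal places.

19.49%

Mean R_i = (15.8 − 14.4 + 3.3 − 3.3 + 18.2 + 5.5 + 0.4 + 2.8) / 8 = 3.5375%
Mean R_m = (6.1 − 7.5 + 0.4 − 0.1 + 9.3 + 4.9 − 0.6 − 0.8) / 8 = 1.4625%
Σ(R_i − R̄_i)(R_m − R̄_m) = 358.3713  ⇒  Cov = 358.3713 / 7 = 51.1959
Σ(R_m − R̄_m)² = 188.0188  ⇒  Var(R_m) = 188.0188 / 7 = 26.8598
β = Cov / Var(R_m) = 51.1959 / 26.8598 = 1.9060
MRP = 11.29% − 2.24% = 9.05%
E(R) = R_f + β × MRP = 2.24% + 1.9060 × 9.05% = 19.49%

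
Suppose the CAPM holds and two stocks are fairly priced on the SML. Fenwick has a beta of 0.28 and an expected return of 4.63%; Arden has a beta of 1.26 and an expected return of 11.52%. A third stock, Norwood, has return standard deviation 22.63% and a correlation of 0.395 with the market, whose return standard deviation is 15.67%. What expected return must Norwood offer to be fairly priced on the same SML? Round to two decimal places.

6.67%

MRP = (11.52% − 4.63%) / (1.26 − 0.28) = 7.0306%
R_f = 4.63% − 0.28 × 7.0306% = 2.6614%
β_Norwood = ρ·σ_i/σ_m = 0.395 × 22.63 / 15.67 = 0.5704
E(R_Norwood) = R_f + β × MRP = 2.6614% + 0.5704 × 7.0306% = 6.67%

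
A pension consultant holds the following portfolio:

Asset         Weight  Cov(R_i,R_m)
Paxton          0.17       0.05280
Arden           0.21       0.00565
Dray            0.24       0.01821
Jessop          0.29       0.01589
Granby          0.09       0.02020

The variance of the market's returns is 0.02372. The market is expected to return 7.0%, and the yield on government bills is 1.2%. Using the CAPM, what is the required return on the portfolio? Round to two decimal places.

β_Paxton = 0.05280 / 0.02372 = 2.2260
β_Arden = 0.00565 / 0.02372 = 0.2382
β_Dray = 0.01821 / 0.02372 = 0.7677
β_Jessop = 0.01589 / 0.02372 = 0.6699
β_Granby = 0.02020 / 0.02372 = 0.8516
β_P = Σ w_i β_i = 0.17×2.2260 + 0.21×0.2382 + 0.24×0.7677 + 0.29×0.6699 + 0.09×0.8516 = 0.8836
MRP = 7.0% − 1.2% = 5.80%
E(R_P) = R_f + β_P × MRP = 1.2% + 0.8836 × 5.8% = 6.32%

6.32%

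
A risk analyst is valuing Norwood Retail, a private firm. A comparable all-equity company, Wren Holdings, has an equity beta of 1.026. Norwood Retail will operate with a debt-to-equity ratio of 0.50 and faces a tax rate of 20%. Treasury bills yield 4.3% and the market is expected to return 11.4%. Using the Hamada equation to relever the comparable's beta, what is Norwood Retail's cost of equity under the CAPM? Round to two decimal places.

14.50%

β_L = β_U × [1 + (1 − t)(D/E)] = 1.026 × [1 + (1 − 0.20) × 0.50]
    = 1.026 × [1 + 0.80 × 0.50] = 1.026 × 1.4000 = 1.4364
MRP = 11.4% − 4.3% = 7.10%
E(R) = R_f + β_L × MRP = 4.3% + 1.4364 × 7.1% = 14.50%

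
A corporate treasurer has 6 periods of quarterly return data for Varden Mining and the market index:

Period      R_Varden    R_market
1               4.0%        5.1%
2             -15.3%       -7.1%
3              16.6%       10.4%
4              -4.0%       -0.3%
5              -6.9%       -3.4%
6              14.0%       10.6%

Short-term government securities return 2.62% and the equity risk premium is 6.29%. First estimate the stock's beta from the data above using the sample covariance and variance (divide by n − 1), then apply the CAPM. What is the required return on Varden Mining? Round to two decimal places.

13.20%

Mean R_i = (4.0 − 15.3 + 16.6 − 4.0 − 6.9 + 14.0) / 6 = 1.4000%
Mean R_m = (5.1 − 7.1 + 10.4 − 0.3 − 3.4 + 10.6) / 6 = 2.5500%
Σ(R_i − R̄_i)(R_m − R̄_m) = 453.3100  ⇒  Cov = 453.3100 / 5 = 90.6620
Σ(R_m − R̄_m)² = 269.5750  ⇒  Var(R_m) = 269.5750 / 5 = 53.9150
β = Cov / Var(R_m) = 90.6620 / 53.9150 = 1.6816
E(R) = R_f + β × MRP = 2.62% + 1.6816 × 6.29% = 13.20%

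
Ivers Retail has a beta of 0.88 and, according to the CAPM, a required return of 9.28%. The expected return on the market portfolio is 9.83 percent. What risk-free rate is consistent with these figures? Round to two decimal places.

E(R) = R_f + β(E(R_m) − R_f) = R_f(1 − β) + β·E(R_m)
9.28% = R_f × (1 − 0.88) + 0.88 × 9.83%
9.28% = R_f × 0.12 + 8.6504%
R_f = (9.28% − 8.6504%) / 0.12 = 5.25%

5.25%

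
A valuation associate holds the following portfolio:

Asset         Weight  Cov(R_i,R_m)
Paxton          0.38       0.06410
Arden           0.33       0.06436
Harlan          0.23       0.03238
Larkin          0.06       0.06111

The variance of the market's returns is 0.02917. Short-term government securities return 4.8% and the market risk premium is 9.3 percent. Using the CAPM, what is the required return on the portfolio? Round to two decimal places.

β_Paxton = 0.06410 / 0.02917 = 2.1975
β_Arden = 0.06436 / 0.02917 = 2.2064
β_Harlan = 0.03238 / 0.02917 = 1.1100
β_Larkin = 0.06111 / 0.02917 = 2.0950
β_P = Σ w_i β_i = 0.38×2.1975 + 0.33×2.2064 + 0.23×1.1100 + 0.06×2.0950 = 1.9442
E(R_P) = R_f + β_P × MRP = 4.8% + 1.9442 × 9.3% = 22.88%

22.88%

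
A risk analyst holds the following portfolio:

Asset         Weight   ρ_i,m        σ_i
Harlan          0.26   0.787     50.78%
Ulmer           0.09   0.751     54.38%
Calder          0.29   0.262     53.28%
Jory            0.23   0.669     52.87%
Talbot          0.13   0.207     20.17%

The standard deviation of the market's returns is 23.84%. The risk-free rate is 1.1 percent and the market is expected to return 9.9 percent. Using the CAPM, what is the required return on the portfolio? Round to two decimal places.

10.99%

β_Harlan = 0.787 × 50.78% / 23.84% = 1.6763
β_Ulmer = 0.751 × 54.38% / 23.84% = 1.7131
β_Calder = 0.262 × 53.28% / 23.84% = 0.5855
β_Jory = 0.669 × 52.87% / 23.84% = 1.4836
β_Talbot = 0.207 × 20.17% / 23.84% = 0.1751
β_P = Σ w_i β_i = 0.26×1.6763 + 0.09×1.7131 + 0.29×0.5855 + 0.23×1.4836 + 0.13×0.1751 = 1.1238
MRP = 9.9% − 1.1% = 8.80%
E(R_P) = R_f + β_P × MRP = 1.1% + 1.1238 × 8.8% = 10.99%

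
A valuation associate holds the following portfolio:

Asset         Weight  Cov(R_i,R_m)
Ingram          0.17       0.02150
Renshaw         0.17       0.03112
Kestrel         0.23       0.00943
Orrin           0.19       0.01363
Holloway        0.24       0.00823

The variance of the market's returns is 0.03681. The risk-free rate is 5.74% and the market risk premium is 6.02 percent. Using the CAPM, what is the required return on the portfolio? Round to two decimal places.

8.30%

β_Ingram = 0.02150 / 0.03681 = 0.5841
β_Renshaw = 0.03112 / 0.03681 = 0.8454
β_Kestrel = 0.00943 / 0.03681 = 0.2562
β_Orrin = 0.01363 / 0.03681 = 0.3703
β_Holloway = 0.00823 / 0.03681 = 0.2236
β_P = Σ w_i β_i = 0.17×0.5841 + 0.17×0.8454 + 0.23×0.2562 + 0.19×0.3703 + 0.24×0.2236 = 0.4260
E(R_P) = R_f + β_P × MRP = 5.74% + 0.4260 × 6.02% = 8.30%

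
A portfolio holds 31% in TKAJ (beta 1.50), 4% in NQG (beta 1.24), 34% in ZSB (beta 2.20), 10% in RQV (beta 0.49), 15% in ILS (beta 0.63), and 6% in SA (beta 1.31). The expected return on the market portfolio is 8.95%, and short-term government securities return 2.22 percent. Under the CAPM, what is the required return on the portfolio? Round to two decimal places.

12.21%

β_P = Σ w_i β_i = 0.31×1.50 + 0.04×1.24 + 0.34×2.20 + 0.10×0.49 + 0.15×0.63 + 0.06×1.31 = 1.4847
MRP = 8.95% − 2.22% = 6.73%
E(R_P) = R_f + β_P × MRP = 2.22% + 1.4847 × 6.73% = 12.21%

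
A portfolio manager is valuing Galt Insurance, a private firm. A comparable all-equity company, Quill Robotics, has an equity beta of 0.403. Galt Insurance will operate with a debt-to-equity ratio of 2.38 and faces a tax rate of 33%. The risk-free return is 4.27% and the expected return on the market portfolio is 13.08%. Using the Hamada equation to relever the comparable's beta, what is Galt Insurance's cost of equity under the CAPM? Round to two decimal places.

β_L = β_U × [1 + (1 − t)(D/E)] = 0.403 × [1 + (1 − 0.33) × 2.38]
    = 0.403 × [1 + 0.67 × 2.38] = 0.403 × 2.5946 = 1.0456
MRP = 13.08% − 4.27% = 8.81%
E(R) = R_f + β_L × MRP = 4.27% + 1.0456 × 8.81% = 13.48%

13.48%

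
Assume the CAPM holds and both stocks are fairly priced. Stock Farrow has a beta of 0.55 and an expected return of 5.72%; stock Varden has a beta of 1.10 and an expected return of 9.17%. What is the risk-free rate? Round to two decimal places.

2.27%

Both satisfy E(R) = R_f + β·MRP, so the slope of the SML is
MRP = (9.17% − 5.72%) / (1.10 − 0.55) = 3.45% / 0.55 = 6.2727%
R_f = E(R_Farrow) − β_Farrow·MRP = 5.72% − 0.55 × 6.2727% = 2.2700%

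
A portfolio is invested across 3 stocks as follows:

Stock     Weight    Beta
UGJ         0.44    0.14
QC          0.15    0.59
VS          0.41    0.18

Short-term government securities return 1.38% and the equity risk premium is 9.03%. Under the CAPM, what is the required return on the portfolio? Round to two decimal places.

3.40%

β_P = Σ w_i β_i = 0.44×0.14 + 0.15×0.59 + 0.41×0.18 = 0.2239
E(R_P) = R_f + β_P × MRP = 1.38% + 0.2239 × 9.03% = 3.40%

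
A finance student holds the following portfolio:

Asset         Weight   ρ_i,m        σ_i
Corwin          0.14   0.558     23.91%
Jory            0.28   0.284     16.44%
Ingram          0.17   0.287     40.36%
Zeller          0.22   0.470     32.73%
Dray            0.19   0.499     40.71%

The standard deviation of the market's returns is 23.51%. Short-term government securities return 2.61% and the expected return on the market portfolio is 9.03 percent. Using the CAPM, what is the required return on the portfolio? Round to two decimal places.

5.99%

β_Corwin = 0.558 × 23.91% / 23.51% = 0.5675
β_Jory = 0.284 × 16.44% / 23.51% = 0.1986
β_Ingram = 0.287 × 40.36% / 23.51% = 0.4927
β_Zeller = 0.470 × 32.73% / 23.51% = 0.6543
β_Dray = 0.499 × 40.71% / 23.51% = 0.8641
β_P = Σ w_i β_i = 0.14×0.5675 + 0.28×0.1986 + 0.17×0.4927 + 0.22×0.6543 + 0.19×0.8641 = 0.5269
MRP = 9.03% − 2.61% = 6.42%
E(R_P) = R_f + β_P × MRP = 2.61% + 0.5269 × 6.42% = 5.99%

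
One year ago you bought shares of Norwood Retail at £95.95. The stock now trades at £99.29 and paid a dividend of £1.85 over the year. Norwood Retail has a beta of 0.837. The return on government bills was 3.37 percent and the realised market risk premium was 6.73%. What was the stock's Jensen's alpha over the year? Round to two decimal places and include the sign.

-3.59%

Realised HPR = (P1 + D1 − P0) / P0 = (99.29 + 1.85 − 95.95) / 95.95 = 5.19 / 95.95 = 5.4091%
CAPM required = R_f + β·MRP = 3.37% + 0.837 × 6.73% = 9.00301%
α = realised − required = 5.4091% − 9.00301% = -3.59%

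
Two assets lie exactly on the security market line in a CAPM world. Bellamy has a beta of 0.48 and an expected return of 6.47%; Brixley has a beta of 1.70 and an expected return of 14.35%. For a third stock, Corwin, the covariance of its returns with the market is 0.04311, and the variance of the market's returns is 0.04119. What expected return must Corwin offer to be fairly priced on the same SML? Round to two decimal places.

10.13%

MRP = (14.35% − 6.47%) / (1.70 − 0.48) = 6.4590%
R_f = 6.47% − 0.48 × 6.4590% = 3.3697%
β_Corwin = Cov / Var(R_m) = 0.04311 / 0.04119 = 1.0466
E(R_Corwin) = R_f + β × MRP = 3.3697% + 1.0466 × 6.4590% = 10.13%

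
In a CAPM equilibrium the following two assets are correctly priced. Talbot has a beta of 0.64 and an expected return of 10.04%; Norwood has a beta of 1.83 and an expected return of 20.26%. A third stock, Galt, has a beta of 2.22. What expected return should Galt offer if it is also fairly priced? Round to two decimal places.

MRP (SML slope) = (20.26% − 10.04%) / (1.83 − 0.64) = 10.22% / 1.19 = 8.5882%
R_f (intercept) = 10.04% − 0.64 × 8.5882% = 4.5436%
E(R_Galt) = R_f + β × MRP = 4.5436% + 2.22 × 8.5882% = 23.61%

23.61%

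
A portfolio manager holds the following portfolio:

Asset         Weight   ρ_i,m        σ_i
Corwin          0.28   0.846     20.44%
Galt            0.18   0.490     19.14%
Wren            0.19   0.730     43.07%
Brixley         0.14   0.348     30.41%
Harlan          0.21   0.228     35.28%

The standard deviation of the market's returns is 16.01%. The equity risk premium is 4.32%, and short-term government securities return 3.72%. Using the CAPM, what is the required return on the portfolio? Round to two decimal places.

β_Corwin = 0.846 × 20.44% / 16.01% = 1.0801
β_Galt = 0.490 × 19.14% / 16.01% = 0.5858
β_Wren = 0.730 × 43.07% / 16.01% = 1.9638
β_Brixley = 0.348 × 30.41% / 16.01% = 0.6610
β_Harlan = 0.228 × 35.28% / 16.01% = 0.5024
β_P = Σ w_i β_i = 0.28×1.0801 + 0.18×0.5858 + 0.19×1.9638 + 0.14×0.6610 + 0.21×0.5024 = 0.9790
E(R_P) = R_f + β_P × MRP = 3.72% + 0.9790 × 4.32% = 7.95%

7.95%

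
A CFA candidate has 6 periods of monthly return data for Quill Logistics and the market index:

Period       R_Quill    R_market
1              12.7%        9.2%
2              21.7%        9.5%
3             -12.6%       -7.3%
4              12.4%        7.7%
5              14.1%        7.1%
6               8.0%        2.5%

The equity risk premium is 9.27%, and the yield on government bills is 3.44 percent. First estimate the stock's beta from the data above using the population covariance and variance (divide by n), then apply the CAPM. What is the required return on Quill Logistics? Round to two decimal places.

Mean R_i = (12.7 + 21.7 − 12.6 + 12.4 + 14.1 + 8.0) / 6 = 9.3833%
Mean R_m = (9.2 + 9.5 − 7.3 + 7.7 + 7.1 + 2.5) / 6 = 4.7833%
Σ(R_i − R̄_i)(R_m − R̄_m) = 361.2583  ⇒  Cov = 361.2583 / 6 = 60.2097
Σ(R_m − R̄_m)² = 206.8483  ⇒  Var(R_m) = 206.8483 / 6 = 34.4747
β = Cov / Var(R_m) = 60.2097 / 34.4747 = 1.7465
E(R) = R_f + β × MRP = 3.44% + 1.7465 × 9.27% = 19.63%

19.63%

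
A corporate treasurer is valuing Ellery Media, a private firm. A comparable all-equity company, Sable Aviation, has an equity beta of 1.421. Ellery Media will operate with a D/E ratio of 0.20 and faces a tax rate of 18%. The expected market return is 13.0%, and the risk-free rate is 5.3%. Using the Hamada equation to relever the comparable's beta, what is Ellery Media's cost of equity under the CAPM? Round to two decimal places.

β_L = β_U × [1 + (1 − t)(D/E)] = 1.421 × [1 + (1 − 0.18) × 0.20]
    = 1.421 × [1 + 0.82 × 0.20] = 1.421 × 1.1640 = 1.6540
MRP = 13.0% − 5.3% = 7.70%
E(R) = R_f + β_L × MRP = 5.3% + 1.6540 × 7.7% = 18.04%

18.04%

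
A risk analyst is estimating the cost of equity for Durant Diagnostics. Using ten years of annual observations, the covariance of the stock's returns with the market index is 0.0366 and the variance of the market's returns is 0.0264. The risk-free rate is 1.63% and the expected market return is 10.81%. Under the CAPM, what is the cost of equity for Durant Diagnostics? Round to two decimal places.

β = Cov(R_i, R_m) / Var(R_m) = 0.0366 / 0.0264 = 1.3864
MRP = 10.81% − 1.63% = 9.18%
E(R) = R_f + β × MRP = 1.63% + 1.3864 × 9.18% = 14.36%

14.36%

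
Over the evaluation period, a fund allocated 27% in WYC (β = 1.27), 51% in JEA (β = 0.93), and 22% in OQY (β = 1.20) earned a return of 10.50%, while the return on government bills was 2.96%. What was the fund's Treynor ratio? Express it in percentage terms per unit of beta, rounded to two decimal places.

β_P = 0.27×1.27 + 0.51×0.93 + 0.22×1.20 = 1.0812
Treynor = (R_P − R_f) / β_P = (10.50% − 2.96%) / 1.0812 = 7.54% / 1.0812 = 6.97%

6.97%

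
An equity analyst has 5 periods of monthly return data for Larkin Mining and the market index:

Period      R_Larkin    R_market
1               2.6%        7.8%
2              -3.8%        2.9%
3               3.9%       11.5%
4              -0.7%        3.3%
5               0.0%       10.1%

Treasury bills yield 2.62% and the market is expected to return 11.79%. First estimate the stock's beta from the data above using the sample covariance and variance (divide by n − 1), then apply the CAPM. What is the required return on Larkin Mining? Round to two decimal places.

8.27%

Mean R_i = (2.6 − 3.8 + 3.9 − 0.7 + 0.0) / 5 = 0.4000%
Mean R_m = (7.8 + 2.9 + 11.5 + 3.3 + 10.1) / 5 = 7.1200%
Σ(R_i − R̄_i)(R_m − R̄_m) = 37.5600  ⇒  Cov = 37.5600 / 4 = 9.3900
Σ(R_m − R̄_m)² = 60.9280  ⇒  Var(R_m) = 60.9280 / 4 = 15.2320
β = Cov / Var(R_m) = 9.3900 / 15.2320 = 0.6165
MRP = 11.79% − 2.62% = 9.17%
E(R) = R_f + β × MRP = 2.62% + 0.6165 × 9.17% = 8.27%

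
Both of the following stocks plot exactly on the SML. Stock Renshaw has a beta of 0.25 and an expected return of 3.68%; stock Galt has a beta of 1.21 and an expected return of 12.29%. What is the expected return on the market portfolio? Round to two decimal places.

Both satisfy E(R) = R_f + β·MRP, so the slope of the SML is
MRP = (12.29% − 3.68%) / (1.21 − 0.25) = 8.61% / 0.96 = 8.9688%
R_f = E(R_Renshaw) − β_Renshaw·MRP = 3.68% − 0.25 × 8.9688% = 1.4378%
E(R_m) = R_f + MRP = 1.4378% + 8.9688% = 10.41%

10.41%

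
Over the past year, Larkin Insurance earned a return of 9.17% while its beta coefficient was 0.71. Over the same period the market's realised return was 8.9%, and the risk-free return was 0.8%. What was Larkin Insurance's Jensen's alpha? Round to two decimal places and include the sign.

+2.62%

Market excess return = 8.9% − 0.8% = 8.10%
CAPM benchmark = R_f + β(R_m − R_f) = 0.8% + 0.71 × 8.1% = 6.5510%
α = actual − benchmark = 9.17% − 6.5510% = +2.62%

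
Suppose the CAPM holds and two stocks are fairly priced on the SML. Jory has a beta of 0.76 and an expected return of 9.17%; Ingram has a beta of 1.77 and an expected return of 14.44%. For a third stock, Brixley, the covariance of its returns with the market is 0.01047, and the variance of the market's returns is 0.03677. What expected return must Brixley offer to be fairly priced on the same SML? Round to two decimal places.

6.69%

MRP = (14.44% − 9.17%) / (1.77 − 0.76) = 5.2178%
R_f = 9.17% − 0.76 × 5.2178% = 5.2045%
β_Brixley = Cov / Var(R_m) = 0.01047 / 0.03677 = 0.2847
E(R_Brixley) = R_f + β × MRP = 5.2045% + 0.2847 × 5.2178% = 6.69%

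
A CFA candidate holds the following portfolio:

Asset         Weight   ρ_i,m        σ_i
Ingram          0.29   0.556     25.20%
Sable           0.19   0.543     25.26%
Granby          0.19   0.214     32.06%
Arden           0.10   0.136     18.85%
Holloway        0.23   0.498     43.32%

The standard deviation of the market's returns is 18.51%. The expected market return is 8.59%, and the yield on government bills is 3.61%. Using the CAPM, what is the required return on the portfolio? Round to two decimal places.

β_Ingram = 0.556 × 25.20% / 18.51% = 0.7570
β_Sable = 0.543 × 25.26% / 18.51% = 0.7410
β_Granby = 0.214 × 32.06% / 18.51% = 0.3707
β_Arden = 0.136 × 18.85% / 18.51% = 0.1385
β_Holloway = 0.498 × 43.32% / 18.51% = 1.1655
β_P = Σ w_i β_i = 0.29×0.7570 + 0.19×0.7410 + 0.19×0.3707 + 0.10×0.1385 + 0.23×1.1655 = 0.7127
MRP = 8.59% − 3.61% = 4.98%
E(R_P) = R_f + β_P × MRP = 3.61% + 0.7127 × 4.98% = 7.16%

7.16%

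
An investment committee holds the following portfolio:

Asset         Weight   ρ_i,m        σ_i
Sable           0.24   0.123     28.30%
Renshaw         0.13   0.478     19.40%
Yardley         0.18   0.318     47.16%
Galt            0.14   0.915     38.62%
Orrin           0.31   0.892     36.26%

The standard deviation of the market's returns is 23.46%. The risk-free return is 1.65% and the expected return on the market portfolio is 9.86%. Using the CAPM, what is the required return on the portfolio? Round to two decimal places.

β_Sable = 0.123 × 28.30% / 23.46% = 0.1484
β_Renshaw = 0.478 × 19.40% / 23.46% = 0.3953
β_Yardley = 0.318 × 47.16% / 23.46% = 0.6393
β_Galt = 0.915 × 38.62% / 23.46% = 1.5063
β_Orrin = 0.892 × 36.26% / 23.46% = 1.3787
β_P = Σ w_i β_i = 0.24×0.1484 + 0.13×0.3953 + 0.18×0.6393 + 0.14×1.5063 + 0.31×1.3787 = 0.8404
MRP = 9.86% − 1.65% = 8.21%
E(R_P) = R_f + β_P × MRP = 1.65% + 0.8404 × 8.21% = 8.55%

8.55%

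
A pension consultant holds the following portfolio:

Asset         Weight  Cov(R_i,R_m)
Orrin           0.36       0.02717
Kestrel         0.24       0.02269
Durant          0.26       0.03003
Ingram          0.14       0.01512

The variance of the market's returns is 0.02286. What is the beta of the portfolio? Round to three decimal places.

1.100

β_Orrin = 0.02717 / 0.02286 = 1.1885
β_Kestrel = 0.02269 / 0.02286 = 0.9926
β_Durant = 0.03003 / 0.02286 = 1.3136
β_Ingram = 0.01512 / 0.02286 = 0.6614
β_P = Σ w_i β_i = 0.36×1.1885 + 0.24×0.9926 + 0.26×1.3136 + 0.14×0.6614 = 1.1002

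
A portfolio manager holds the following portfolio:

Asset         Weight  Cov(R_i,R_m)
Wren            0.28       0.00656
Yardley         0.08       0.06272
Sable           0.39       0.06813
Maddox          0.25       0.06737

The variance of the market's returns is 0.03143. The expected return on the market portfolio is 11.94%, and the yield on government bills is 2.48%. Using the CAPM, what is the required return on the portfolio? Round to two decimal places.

17.61%

β_Wren = 0.00656 / 0.03143 = 0.2087
β_Yardley = 0.06272 / 0.03143 = 1.9955
β_Sable = 0.06813 / 0.03143 = 2.1677
β_Maddox = 0.06737 / 0.03143 = 2.1435
β_P = Σ w_i β_i = 0.28×0.2087 + 0.08×1.9955 + 0.39×2.1677 + 0.25×2.1435 = 1.5994
MRP = 11.94% − 2.48% = 9.46%
E(R_P) = R_f + β_P × MRP = 2.48% + 1.5994 × 9.46% = 17.61%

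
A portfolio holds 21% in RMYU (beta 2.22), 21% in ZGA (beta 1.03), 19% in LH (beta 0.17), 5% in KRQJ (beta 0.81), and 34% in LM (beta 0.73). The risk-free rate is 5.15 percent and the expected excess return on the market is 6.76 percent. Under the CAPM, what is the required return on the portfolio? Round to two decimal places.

β_P = Σ w_i β_i = 0.21×2.22 + 0.21×1.03 + 0.19×0.17 + 0.05×0.81 + 0.34×0.73 = 1.0035
E(R_P) = R_f + β_P × MRP = 5.15% + 1.0035 × 6.76% = 11.93%

11.93%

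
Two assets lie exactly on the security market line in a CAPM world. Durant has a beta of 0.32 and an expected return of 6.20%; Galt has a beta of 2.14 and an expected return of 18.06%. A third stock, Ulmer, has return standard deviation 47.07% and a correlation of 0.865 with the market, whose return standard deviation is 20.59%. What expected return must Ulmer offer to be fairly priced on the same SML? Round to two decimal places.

17.00%

MRP = (18.06% − 6.20%) / (2.14 − 0.32) = 6.5165%
R_f = 6.20% − 0.32 × 6.5165% = 4.1147%
β_Ulmer = ρ·σ_i/σ_m = 0.865 × 47.07 / 20.59 = 1.9774
E(R_Ulmer) = R_f + β × MRP = 4.1147% + 1.9774 × 6.5165% = 17.00%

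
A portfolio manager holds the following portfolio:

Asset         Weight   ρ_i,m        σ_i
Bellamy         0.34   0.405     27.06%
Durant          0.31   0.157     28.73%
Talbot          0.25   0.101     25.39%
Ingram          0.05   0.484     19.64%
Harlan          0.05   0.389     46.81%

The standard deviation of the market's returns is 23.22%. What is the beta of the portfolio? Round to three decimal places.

0.308

β_Bellamy = 0.405 × 27.06% / 23.22% = 0.4720
β_Durant = 0.157 × 28.73% / 23.22% = 0.1943
β_Talbot = 0.101 × 25.39% / 23.22% = 0.1104
β_Ingram = 0.484 × 19.64% / 23.22% = 0.4094
β_Harlan = 0.389 × 46.81% / 23.22% = 0.7842
β_P = Σ w_i β_i = 0.34×0.4720 + 0.31×0.1943 + 0.25×0.1104 + 0.05×0.4094 + 0.05×0.7842 = 0.3080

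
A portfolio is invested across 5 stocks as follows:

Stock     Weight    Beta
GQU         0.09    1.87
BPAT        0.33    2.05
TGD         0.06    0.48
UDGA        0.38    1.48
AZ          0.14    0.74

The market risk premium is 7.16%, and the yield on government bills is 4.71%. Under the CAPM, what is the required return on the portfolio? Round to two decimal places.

15.73%

β_P = Σ w_i β_i = 0.09×1.87 + 0.33×2.05 + 0.06×0.48 + 0.38×1.48 + 0.14×0.74 = 1.5396
E(R_P) = R_f + β_P × MRP = 4.71% + 1.5396 × 7.16% = 15.73%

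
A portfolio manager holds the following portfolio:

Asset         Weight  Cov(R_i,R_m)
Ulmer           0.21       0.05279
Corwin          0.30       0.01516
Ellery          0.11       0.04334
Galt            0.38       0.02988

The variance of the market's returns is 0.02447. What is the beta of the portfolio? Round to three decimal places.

β_Ulmer = 0.05279 / 0.02447 = 2.1573
β_Corwin = 0.01516 / 0.02447 = 0.6195
β_Ellery = 0.04334 / 0.02447 = 1.7711
β_Galt = 0.02988 / 0.02447 = 1.2211
β_P = Σ w_i β_i = 0.21×2.1573 + 0.30×0.6195 + 0.11×1.7711 + 0.38×1.2211 = 1.2977

1.298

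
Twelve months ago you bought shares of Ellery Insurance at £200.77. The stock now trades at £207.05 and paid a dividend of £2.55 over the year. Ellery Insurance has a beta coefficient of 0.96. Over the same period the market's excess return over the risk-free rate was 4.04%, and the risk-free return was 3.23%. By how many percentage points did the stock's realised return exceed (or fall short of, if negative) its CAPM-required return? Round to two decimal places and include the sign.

-2.71%

Realised HPR = (P1 + D1 − P0) / P0 = (207.05 + 2.55 − 200.77) / 200.77 = 8.83 / 200.77 = 4.3981%
CAPM required = R_f + β·MRP = 3.23% + 0.96 × 4.04% = 7.1084%
α = realised − required = 4.3981% − 7.1084% = -2.71%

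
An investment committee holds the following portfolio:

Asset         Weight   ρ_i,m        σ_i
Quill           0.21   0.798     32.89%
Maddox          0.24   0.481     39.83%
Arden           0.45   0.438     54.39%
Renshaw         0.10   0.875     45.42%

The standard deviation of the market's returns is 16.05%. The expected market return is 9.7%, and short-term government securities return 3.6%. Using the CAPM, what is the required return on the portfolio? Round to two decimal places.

β_Quill = 0.798 × 32.89% / 16.05% = 1.6353
β_Maddox = 0.481 × 39.83% / 16.05% = 1.1937
β_Arden = 0.438 × 54.39% / 16.05% = 1.4843
β_Renshaw = 0.875 × 45.42% / 16.05% = 2.4762
β_P = Σ w_i β_i = 0.21×1.6353 + 0.24×1.1937 + 0.45×1.4843 + 0.10×2.4762 = 1.5455
MRP = 9.7% − 3.6% = 6.10%
E(R_P) = R_f + β_P × MRP = 3.6% + 1.5455 × 6.1% = 13.03%

13.03%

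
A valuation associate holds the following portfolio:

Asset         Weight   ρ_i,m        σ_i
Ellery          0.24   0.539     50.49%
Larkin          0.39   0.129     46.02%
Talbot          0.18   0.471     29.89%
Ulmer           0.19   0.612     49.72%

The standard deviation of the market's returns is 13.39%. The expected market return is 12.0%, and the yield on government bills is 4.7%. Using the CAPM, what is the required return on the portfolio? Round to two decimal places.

β_Ellery = 0.539 × 50.49% / 13.39% = 2.0324
β_Larkin = 0.129 × 46.02% / 13.39% = 0.4434
β_Talbot = 0.471 × 29.89% / 13.39% = 1.0514
β_Ulmer = 0.612 × 49.72% / 13.39% = 2.2725
β_P = Σ w_i β_i = 0.24×2.0324 + 0.39×0.4434 + 0.18×1.0514 + 0.19×2.2725 = 1.2817
MRP = 12.0% − 4.7% = 7.30%
E(R_P) = R_f + β_P × MRP = 4.7% + 1.2817 × 7.3% = 14.06%

14.06%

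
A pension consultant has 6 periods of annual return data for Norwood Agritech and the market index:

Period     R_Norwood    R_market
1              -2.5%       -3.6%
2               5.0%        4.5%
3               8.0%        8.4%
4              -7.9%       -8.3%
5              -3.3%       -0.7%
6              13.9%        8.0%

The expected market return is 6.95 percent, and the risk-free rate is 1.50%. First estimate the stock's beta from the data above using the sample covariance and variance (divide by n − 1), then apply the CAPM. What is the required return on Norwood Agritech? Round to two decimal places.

7.77%

Mean R_i = (-2.5 + 5.0 + 8.0 − 7.9 − 3.3 + 13.9) / 6 = 2.2000%
Mean R_m = (-3.6 + 4.5 + 8.4 − 8.3 − 0.7 + 8.0) / 6 = 1.3833%
Σ(R_i − R̄_i)(R_m − R̄_m) = 259.5200  ⇒  Cov = 259.5200 / 5 = 51.9040
Σ(R_m − R̄_m)² = 225.6683  ⇒  Var(R_m) = 225.6683 / 5 = 45.1337
β = Cov / Var(R_m) = 51.9040 / 45.1337 = 1.1500
MRP = 6.95% − 1.50% = 5.45%
E(R) = R_f + β × MRP = 1.50% + 1.1500 × 5.45% = 7.77%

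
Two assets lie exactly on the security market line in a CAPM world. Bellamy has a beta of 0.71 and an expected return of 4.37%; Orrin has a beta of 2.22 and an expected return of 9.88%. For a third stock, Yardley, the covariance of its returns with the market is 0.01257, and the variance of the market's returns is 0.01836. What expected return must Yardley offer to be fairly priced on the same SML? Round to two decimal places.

MRP = (9.88% − 4.37%) / (2.22 − 0.71) = 3.6490%
R_f = 4.37% − 0.71 × 3.6490% = 1.7792%
β_Yardley = Cov / Var(R_m) = 0.01257 / 0.01836 = 0.6846
E(R_Yardley) = R_f + β × MRP = 1.7792% + 0.6846 × 3.6490% = 4.28%

4.28%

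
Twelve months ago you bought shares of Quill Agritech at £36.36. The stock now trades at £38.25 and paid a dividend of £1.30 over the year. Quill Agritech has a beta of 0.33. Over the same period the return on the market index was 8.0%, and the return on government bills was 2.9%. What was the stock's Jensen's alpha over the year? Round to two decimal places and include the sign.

+4.19%

Realised HPR = (P1 + D1 − P0) / P0 = (38.25 + 1.30 − 36.36) / 36.36 = 3.19 / 36.36 = 8.7734%
MRP = 8.0% − 2.9% = 5.10%
CAPM required = R_f + β·MRP = 2.9% + 0.33 × 5.1% = 4.5830%
α = realised − required = 8.7734% − 4.5830% = +4.19%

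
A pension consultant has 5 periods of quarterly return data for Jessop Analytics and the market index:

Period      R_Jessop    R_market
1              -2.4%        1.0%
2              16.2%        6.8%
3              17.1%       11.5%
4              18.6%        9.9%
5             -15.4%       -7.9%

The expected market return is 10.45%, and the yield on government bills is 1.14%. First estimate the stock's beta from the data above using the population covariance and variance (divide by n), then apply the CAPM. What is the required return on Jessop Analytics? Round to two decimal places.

18.51%

Mean R_i = (-2.4 + 16.2 + 17.1 + 18.6 − 15.4) / 5 = 6.8200%
Mean R_m = (1.0 + 6.8 + 11.5 + 9.9 − 7.9) / 5 = 4.2600%
Σ(R_i − R̄_i)(R_m − R̄_m) = 464.9440  ⇒  Cov = 464.9440 / 5 = 92.9888
Σ(R_m − R̄_m)² = 249.1720  ⇒  Var(R_m) = 249.1720 / 5 = 49.8344
β = Cov / Var(R_m) = 92.9888 / 49.8344 = 1.8660
MRP = 10.45% − 1.14% = 9.31%
E(R) = R_f + β × MRP = 1.14% + 1.8660 × 9.31% = 18.51%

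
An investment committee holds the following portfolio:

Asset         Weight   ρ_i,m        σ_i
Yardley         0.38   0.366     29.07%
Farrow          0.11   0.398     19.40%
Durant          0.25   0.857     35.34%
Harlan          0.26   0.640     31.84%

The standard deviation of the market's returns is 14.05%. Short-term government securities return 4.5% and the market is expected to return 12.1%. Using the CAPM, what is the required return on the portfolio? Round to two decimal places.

14.11%

β_Yardley = 0.366 × 29.07% / 14.05% = 0.7573
β_Farrow = 0.398 × 19.40% / 14.05% = 0.5496
β_Durant = 0.857 × 35.34% / 14.05% = 2.1556
β_Harlan = 0.640 × 31.84% / 14.05% = 1.4504
β_P = Σ w_i β_i = 0.38×0.7573 + 0.11×0.5496 + 0.25×2.1556 + 0.26×1.4504 = 1.2642
MRP = 12.1% − 4.5% = 7.60%
E(R_P) = R_f + β_P × MRP = 4.5% + 1.2642 × 7.6% = 14.11%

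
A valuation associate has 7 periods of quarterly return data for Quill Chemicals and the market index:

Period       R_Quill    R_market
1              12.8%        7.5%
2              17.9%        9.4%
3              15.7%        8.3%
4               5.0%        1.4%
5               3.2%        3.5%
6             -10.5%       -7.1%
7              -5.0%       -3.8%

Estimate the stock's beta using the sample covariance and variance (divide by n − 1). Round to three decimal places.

1.664

Mean R_i = (12.8 + 17.9 + 15.7 + 5.0 + 3.2 − 10.5 − 5.0) / 7 = 5.5857%
Mean R_m = (7.5 + 9.4 + 8.3 + 1.4 + 3.5 − 7.1 − 3.8) / 7 = 2.7429%
Σ(R_i − R̄_i)(R_m − R̄_m) = 399.0743  ⇒  Cov = 399.0743 / 6 = 66.5124
Σ(R_m − R̄_m)² = 239.8971  ⇒  Var(R_m) = 239.8971 / 6 = 39.9829
β = Cov / Var(R_m) = 66.5124 / 39.9829 = 1.6635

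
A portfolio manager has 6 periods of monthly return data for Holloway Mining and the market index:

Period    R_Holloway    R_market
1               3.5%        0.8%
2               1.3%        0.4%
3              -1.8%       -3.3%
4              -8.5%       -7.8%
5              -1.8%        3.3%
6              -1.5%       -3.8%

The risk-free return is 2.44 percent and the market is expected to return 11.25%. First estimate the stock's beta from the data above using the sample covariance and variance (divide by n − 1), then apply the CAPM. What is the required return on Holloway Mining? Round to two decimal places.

Mean R_i = (3.5 + 1.3 − 1.8 − 8.5 − 1.8 − 1.5) / 6 = -1.4667%
Mean R_m = (0.8 + 0.4 − 3.3 − 7.8 + 3.3 − 3.8) / 6 = -1.7333%
Σ(R_i − R̄_i)(R_m − R̄_m) = 60.0667  ⇒  Cov = 60.0667 / 5 = 12.0133
Σ(R_m − R̄_m)² = 79.8333  ⇒  Var(R_m) = 79.8333 / 5 = 15.9667
β = Cov / Var(R_m) = 12.0133 / 15.9667 = 0.7524
MRP = 11.25% − 2.44% = 8.81%
E(R) = R_f + β × MRP = 2.44% + 0.7524 × 8.81% = 9.07%

9.07%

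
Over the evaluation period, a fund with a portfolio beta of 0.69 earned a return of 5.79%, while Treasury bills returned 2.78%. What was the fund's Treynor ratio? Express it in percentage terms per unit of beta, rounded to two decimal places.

4.36%

Treynor = (R_P − R_f) / β_P = (5.79% − 2.78%) / 0.6900 = 3.01% / 0.6900 = 4.36%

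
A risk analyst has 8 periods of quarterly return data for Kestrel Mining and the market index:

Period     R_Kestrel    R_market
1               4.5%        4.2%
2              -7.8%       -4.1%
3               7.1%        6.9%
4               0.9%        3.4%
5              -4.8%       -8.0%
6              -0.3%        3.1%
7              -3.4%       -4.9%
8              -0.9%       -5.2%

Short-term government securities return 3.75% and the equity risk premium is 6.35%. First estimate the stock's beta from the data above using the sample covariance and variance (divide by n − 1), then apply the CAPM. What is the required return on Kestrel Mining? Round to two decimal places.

8.43%

Mean R_i = (4.5 − 7.8 + 7.1 + 0.9 − 4.8 − 0.3 − 3.4 − 0.9) / 8 = -0.5875%
Mean R_m = (4.2 − 4.1 + 6.9 + 3.4 − 8.0 + 3.1 − 4.9 − 5.2) / 8 = -0.5750%
Σ(R_i − R̄_i)(R_m − R̄_m) = 159.0375  ⇒  Cov = 159.0375 / 7 = 22.7196
Σ(R_m − R̄_m)² = 215.6350  ⇒  Var(R_m) = 215.6350 / 7 = 30.8050
β = Cov / Var(R_m) = 22.7196 / 30.8050 = 0.7375
E(R) = R_f + β × MRP = 3.75% + 0.7375 × 6.35% = 8.43%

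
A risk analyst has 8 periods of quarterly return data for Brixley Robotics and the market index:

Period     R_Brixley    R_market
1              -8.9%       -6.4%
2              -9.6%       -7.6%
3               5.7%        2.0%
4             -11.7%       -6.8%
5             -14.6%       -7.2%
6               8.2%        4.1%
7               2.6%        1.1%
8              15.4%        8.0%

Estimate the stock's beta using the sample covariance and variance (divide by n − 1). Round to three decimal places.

Mean R_i = (-8.9 − 9.6 + 5.7 − 11.7 − 14.6 + 8.2 + 2.6 + 15.4) / 8 = -1.6125%
Mean R_m = (-6.4 − 7.6 + 2.0 − 6.8 − 7.2 + 4.1 + 1.1 + 8.0) / 8 = -1.6000%
Σ(R_i − R̄_i)(R_m − R̄_m) = 465.0400  ⇒  Cov = 465.0400 / 7 = 66.4343
Σ(R_m − R̄_m)² = 262.3400  ⇒  Var(R_m) = 262.3400 / 7 = 37.4771
β = Cov / Var(R_m) = 66.4343 / 37.4771 = 1.7727

1.773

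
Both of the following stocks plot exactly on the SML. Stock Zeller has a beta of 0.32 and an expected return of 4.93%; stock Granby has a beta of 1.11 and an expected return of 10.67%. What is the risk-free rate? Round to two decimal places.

2.60%

Both satisfy E(R) = R_f + β·MRP, so the slope of the SML is
MRP = (10.67% − 4.93%) / (1.11 − 0.32) = 5.74% / 0.79 = 7.2658%
R_f = E(R_Zeller) − β_Zeller·MRP = 4.93% − 0.32 × 7.2658% = 2.6049%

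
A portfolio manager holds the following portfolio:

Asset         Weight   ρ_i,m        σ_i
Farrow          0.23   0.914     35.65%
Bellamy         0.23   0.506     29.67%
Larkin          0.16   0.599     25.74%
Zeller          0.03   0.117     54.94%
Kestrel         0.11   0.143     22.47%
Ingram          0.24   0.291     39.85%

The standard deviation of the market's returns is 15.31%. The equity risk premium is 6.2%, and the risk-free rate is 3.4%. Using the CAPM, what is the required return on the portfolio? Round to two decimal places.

10.18%

β_Farrow = 0.914 × 35.65% / 15.31% = 2.1283
β_Bellamy = 0.506 × 29.67% / 15.31% = 0.9806
β_Larkin = 0.599 × 25.74% / 15.31% = 1.0071
β_Zeller = 0.117 × 54.94% / 15.31% = 0.4199
β_Kestrel = 0.143 × 22.47% / 15.31% = 0.2099
β_Ingram = 0.291 × 39.85% / 15.31% = 0.7574
β_P = Σ w_i β_i = 0.23×2.1283 + 0.23×0.9806 + 0.16×1.0071 + 0.03×0.4199 + 0.11×0.2099 + 0.24×0.7574 = 1.0936
E(R_P) = R_f + β_P × MRP = 3.4% + 1.0936 × 6.2% = 10.18%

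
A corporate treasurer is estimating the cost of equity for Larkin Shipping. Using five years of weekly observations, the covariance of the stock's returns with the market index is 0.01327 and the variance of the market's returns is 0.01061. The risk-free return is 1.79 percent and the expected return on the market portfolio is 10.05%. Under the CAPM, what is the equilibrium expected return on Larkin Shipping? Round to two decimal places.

β = Cov(R_i, R_m) / Var(R_m) = 0.01327 / 0.01061 = 1.2507
MRP = 10.05% − 1.79% = 8.26%
E(R) = R_f + β × MRP = 1.79% + 1.2507 × 8.26% = 12.12%

12.12%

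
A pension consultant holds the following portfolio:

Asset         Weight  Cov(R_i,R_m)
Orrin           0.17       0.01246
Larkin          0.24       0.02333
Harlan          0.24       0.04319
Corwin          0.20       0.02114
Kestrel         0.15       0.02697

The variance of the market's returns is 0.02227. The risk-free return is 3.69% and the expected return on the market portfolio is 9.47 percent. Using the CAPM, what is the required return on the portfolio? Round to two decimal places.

β_Orrin = 0.01246 / 0.02227 = 0.5595
β_Larkin = 0.02333 / 0.02227 = 1.0476
β_Harlan = 0.04319 / 0.02227 = 1.9394
β_Corwin = 0.02114 / 0.02227 = 0.9493
β_Kestrel = 0.02697 / 0.02227 = 1.2110
β_P = Σ w_i β_i = 0.17×0.5595 + 0.24×1.0476 + 0.24×1.9394 + 0.20×0.9493 + 0.15×1.2110 = 1.1835
MRP = 9.47% − 3.69% = 5.78%
E(R_P) = R_f + β_P × MRP = 3.69% + 1.1835 × 5.78% = 10.53%

10.53%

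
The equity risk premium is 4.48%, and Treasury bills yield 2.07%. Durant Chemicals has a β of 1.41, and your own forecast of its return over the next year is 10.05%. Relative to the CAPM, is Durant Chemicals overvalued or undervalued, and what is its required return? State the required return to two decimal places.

Undervalued; required return 8.39%

Required return = R_f + β·MRP = 2.07% + 1.41 × 4.48% = 8.39%
Forecast 10.05% > required 8.39% → the stock plots above the SML → undervalued.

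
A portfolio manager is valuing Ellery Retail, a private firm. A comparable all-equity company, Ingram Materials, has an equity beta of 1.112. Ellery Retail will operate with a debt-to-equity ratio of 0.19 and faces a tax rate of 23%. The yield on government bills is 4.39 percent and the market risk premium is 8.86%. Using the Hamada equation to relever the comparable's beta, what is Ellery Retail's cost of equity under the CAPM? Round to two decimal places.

β_L = β_U × [1 + (1 − t)(D/E)] = 1.112 × [1 + (1 − 0.23) × 0.19]
    = 1.112 × [1 + 0.77 × 0.19] = 1.112 × 1.1463 = 1.2747
E(R) = R_f + β_L × MRP = 4.39% + 1.2747 × 8.86% = 15.68%

15.68%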